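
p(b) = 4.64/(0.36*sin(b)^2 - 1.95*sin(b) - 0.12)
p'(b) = 4.64*(-0.72*sin(b)*cos(b) + 1.95*cos(b))/(0.36*sin(b)^2 - 1.95*sin(b) - 0.12)^2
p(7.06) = -3.54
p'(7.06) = 2.79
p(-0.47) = 5.54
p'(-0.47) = 13.44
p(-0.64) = 3.96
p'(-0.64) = 6.44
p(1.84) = -2.79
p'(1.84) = -0.56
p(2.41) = -3.68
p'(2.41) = -3.18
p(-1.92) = 2.29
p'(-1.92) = -1.01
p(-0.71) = 3.56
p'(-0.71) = 5.01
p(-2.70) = 5.96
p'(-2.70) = -15.60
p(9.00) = -5.38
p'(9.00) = -9.40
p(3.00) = -11.96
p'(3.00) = -56.40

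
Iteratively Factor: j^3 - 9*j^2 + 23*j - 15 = (j - 5)*(j^2 - 4*j + 3) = (j - 5)*(j - 3)*(j - 1)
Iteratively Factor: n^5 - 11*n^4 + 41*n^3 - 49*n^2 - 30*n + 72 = (n - 2)*(n^4 - 9*n^3 + 23*n^2 - 3*n - 36) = (n - 4)*(n - 2)*(n^3 - 5*n^2 + 3*n + 9) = (n - 4)*(n - 2)*(n + 1)*(n^2 - 6*n + 9) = (n - 4)*(n - 3)*(n - 2)*(n + 1)*(n - 3)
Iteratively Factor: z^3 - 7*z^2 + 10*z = (z)*(z^2 - 7*z + 10) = z*(z - 2)*(z - 5)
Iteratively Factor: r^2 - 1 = (r - 1)*(r + 1)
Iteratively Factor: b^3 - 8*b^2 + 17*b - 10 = (b - 1)*(b^2 - 7*b + 10) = (b - 5)*(b - 1)*(b - 2)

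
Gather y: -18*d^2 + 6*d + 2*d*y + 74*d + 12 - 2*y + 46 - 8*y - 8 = -18*d^2 + 80*d + y*(2*d - 10) + 50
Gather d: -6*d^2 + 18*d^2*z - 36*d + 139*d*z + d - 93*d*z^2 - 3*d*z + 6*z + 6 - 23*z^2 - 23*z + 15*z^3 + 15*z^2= d^2*(18*z - 6) + d*(-93*z^2 + 136*z - 35) + 15*z^3 - 8*z^2 - 17*z + 6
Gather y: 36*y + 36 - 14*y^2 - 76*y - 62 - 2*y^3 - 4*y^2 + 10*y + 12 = -2*y^3 - 18*y^2 - 30*y - 14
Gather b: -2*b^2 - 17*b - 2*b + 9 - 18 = -2*b^2 - 19*b - 9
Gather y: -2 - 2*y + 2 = -2*y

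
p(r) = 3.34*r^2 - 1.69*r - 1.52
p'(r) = 6.68*r - 1.69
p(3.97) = 44.41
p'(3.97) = 24.83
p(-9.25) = 299.89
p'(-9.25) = -63.48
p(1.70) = 5.26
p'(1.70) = 9.67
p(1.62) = 4.51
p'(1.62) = 9.13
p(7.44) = 170.79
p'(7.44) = 48.01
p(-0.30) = -0.71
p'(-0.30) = -3.69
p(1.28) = 1.79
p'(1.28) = 6.86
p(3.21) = 27.47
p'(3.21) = 19.75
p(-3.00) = 33.61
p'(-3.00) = -21.73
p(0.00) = -1.52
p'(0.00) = -1.69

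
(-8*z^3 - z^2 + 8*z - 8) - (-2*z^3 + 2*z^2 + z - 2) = -6*z^3 - 3*z^2 + 7*z - 6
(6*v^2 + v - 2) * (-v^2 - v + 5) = -6*v^4 - 7*v^3 + 31*v^2 + 7*v - 10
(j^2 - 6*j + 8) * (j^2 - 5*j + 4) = j^4 - 11*j^3 + 42*j^2 - 64*j + 32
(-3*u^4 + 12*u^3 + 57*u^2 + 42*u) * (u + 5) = -3*u^5 - 3*u^4 + 117*u^3 + 327*u^2 + 210*u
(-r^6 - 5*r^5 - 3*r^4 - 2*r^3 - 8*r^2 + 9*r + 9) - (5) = -r^6 - 5*r^5 - 3*r^4 - 2*r^3 - 8*r^2 + 9*r + 4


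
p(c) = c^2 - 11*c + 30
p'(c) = 2*c - 11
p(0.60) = 23.76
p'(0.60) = -9.80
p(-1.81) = 53.19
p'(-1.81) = -14.62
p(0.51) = 24.65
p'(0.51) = -9.98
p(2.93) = 6.35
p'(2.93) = -5.14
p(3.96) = 2.12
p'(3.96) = -3.08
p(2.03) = 11.79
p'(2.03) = -6.94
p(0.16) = 28.27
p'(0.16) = -10.68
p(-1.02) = 42.26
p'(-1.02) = -13.04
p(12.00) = 42.00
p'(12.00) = 13.00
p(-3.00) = 72.00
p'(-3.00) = -17.00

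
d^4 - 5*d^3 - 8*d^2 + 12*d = d*(d - 6)*(d - 1)*(d + 2)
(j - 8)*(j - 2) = j^2 - 10*j + 16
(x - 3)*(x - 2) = x^2 - 5*x + 6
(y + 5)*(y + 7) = y^2 + 12*y + 35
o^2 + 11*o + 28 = (o + 4)*(o + 7)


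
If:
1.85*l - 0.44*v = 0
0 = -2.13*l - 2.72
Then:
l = -1.28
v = -5.37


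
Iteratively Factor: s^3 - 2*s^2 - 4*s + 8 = (s - 2)*(s^2 - 4) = (s - 2)^2*(s + 2)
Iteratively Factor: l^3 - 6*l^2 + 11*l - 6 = (l - 1)*(l^2 - 5*l + 6) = (l - 3)*(l - 1)*(l - 2)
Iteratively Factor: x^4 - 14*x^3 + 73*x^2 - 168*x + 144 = (x - 4)*(x^3 - 10*x^2 + 33*x - 36) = (x - 4)*(x - 3)*(x^2 - 7*x + 12) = (x - 4)^2*(x - 3)*(x - 3)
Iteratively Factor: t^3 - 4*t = (t + 2)*(t^2 - 2*t) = (t - 2)*(t + 2)*(t)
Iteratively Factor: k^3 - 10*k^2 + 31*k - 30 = (k - 2)*(k^2 - 8*k + 15) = (k - 5)*(k - 2)*(k - 3)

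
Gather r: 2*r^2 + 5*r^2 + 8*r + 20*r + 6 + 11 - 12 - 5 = 7*r^2 + 28*r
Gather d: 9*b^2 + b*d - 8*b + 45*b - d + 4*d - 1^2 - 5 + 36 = 9*b^2 + 37*b + d*(b + 3) + 30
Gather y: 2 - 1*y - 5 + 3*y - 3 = 2*y - 6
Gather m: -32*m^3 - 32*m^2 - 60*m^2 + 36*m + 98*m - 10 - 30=-32*m^3 - 92*m^2 + 134*m - 40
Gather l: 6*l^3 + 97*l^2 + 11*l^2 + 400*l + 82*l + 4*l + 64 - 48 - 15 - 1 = 6*l^3 + 108*l^2 + 486*l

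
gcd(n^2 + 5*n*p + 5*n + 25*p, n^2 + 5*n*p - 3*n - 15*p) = n + 5*p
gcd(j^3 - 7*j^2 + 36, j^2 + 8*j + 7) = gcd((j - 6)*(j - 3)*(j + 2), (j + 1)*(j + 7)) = 1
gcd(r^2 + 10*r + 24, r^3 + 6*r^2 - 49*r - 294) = r + 6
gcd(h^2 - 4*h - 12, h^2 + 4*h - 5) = 1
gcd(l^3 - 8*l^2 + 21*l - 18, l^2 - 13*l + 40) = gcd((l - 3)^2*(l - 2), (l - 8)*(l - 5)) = 1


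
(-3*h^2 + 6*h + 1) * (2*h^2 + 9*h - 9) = -6*h^4 - 15*h^3 + 83*h^2 - 45*h - 9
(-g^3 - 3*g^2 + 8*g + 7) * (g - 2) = -g^4 - g^3 + 14*g^2 - 9*g - 14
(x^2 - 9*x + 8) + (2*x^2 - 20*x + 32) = 3*x^2 - 29*x + 40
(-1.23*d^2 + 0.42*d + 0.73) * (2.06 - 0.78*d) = 0.9594*d^3 - 2.8614*d^2 + 0.2958*d + 1.5038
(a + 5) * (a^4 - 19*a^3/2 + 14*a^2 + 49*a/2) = a^5 - 9*a^4/2 - 67*a^3/2 + 189*a^2/2 + 245*a/2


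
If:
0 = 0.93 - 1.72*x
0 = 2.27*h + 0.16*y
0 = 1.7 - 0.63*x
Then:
No Solution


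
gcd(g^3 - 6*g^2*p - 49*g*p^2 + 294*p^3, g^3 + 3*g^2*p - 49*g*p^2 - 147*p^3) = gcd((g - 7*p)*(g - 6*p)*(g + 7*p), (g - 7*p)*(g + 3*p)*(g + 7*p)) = -g^2 + 49*p^2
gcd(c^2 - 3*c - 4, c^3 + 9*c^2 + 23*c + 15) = c + 1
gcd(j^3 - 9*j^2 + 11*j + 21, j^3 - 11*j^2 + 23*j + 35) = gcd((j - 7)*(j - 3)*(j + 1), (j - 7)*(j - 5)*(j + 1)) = j^2 - 6*j - 7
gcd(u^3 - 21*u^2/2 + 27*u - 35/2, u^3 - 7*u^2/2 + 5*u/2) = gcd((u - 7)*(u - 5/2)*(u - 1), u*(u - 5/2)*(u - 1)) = u^2 - 7*u/2 + 5/2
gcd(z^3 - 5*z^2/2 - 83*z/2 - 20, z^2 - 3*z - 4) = 1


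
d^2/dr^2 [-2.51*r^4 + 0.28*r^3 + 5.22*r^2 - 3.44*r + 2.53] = -30.12*r^2 + 1.68*r + 10.44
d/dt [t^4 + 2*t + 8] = 4*t^3 + 2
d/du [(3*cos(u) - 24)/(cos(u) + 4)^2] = 3*(cos(u) - 20)*sin(u)/(cos(u) + 4)^3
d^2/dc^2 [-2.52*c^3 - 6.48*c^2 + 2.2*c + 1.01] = -15.12*c - 12.96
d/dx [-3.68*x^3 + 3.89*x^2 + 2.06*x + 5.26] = -11.04*x^2 + 7.78*x + 2.06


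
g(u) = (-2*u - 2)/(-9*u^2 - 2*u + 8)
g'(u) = (-2*u - 2)*(18*u + 2)/(-9*u^2 - 2*u + 8)^2 - 2/(-9*u^2 - 2*u + 8)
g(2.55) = 0.13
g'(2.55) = -0.07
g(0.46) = -0.56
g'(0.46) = -1.51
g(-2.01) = -0.08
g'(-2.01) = -0.03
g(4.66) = 0.06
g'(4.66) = -0.01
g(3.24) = 0.09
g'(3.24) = -0.04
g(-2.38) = -0.07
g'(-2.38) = -0.02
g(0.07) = -0.27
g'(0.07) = -0.37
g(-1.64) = -0.10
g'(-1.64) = -0.06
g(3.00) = 0.10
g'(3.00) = -0.05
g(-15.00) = -0.01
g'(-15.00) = 0.00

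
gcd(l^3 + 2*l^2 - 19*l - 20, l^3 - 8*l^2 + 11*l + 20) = l^2 - 3*l - 4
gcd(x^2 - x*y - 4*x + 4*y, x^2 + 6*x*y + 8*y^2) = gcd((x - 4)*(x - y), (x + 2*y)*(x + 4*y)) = 1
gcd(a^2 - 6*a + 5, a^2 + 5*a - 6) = a - 1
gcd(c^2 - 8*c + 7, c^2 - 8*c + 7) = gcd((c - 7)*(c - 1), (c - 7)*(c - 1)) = c^2 - 8*c + 7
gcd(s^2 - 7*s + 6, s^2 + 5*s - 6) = s - 1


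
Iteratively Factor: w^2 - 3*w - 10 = (w - 5)*(w + 2)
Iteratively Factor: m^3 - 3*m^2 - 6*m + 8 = (m - 1)*(m^2 - 2*m - 8) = (m - 4)*(m - 1)*(m + 2)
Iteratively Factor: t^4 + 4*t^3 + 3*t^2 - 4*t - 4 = (t + 1)*(t^3 + 3*t^2 - 4) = (t - 1)*(t + 1)*(t^2 + 4*t + 4) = (t - 1)*(t + 1)*(t + 2)*(t + 2)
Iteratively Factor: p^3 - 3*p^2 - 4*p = (p - 4)*(p^2 + p) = p*(p - 4)*(p + 1)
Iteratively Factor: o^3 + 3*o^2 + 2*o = (o)*(o^2 + 3*o + 2) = o*(o + 2)*(o + 1)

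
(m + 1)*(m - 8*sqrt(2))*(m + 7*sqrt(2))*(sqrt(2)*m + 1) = sqrt(2)*m^4 - m^3 + sqrt(2)*m^3 - 113*sqrt(2)*m^2 - m^2 - 113*sqrt(2)*m - 112*m - 112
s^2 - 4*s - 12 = (s - 6)*(s + 2)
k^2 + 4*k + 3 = (k + 1)*(k + 3)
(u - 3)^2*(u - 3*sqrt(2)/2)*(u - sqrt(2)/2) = u^4 - 6*u^3 - 2*sqrt(2)*u^3 + 21*u^2/2 + 12*sqrt(2)*u^2 - 18*sqrt(2)*u - 9*u + 27/2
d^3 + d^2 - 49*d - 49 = (d - 7)*(d + 1)*(d + 7)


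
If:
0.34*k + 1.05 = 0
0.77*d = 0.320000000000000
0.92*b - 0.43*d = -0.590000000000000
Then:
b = -0.45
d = 0.42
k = -3.09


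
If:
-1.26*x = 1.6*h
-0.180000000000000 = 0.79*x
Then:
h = 0.18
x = -0.23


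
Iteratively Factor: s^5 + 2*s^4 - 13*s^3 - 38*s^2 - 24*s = (s)*(s^4 + 2*s^3 - 13*s^2 - 38*s - 24) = s*(s + 2)*(s^3 - 13*s - 12) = s*(s - 4)*(s + 2)*(s^2 + 4*s + 3) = s*(s - 4)*(s + 2)*(s + 3)*(s + 1)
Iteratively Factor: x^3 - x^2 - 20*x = (x)*(x^2 - x - 20) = x*(x - 5)*(x + 4)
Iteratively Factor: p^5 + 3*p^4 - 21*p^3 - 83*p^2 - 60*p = (p + 4)*(p^4 - p^3 - 17*p^2 - 15*p) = p*(p + 4)*(p^3 - p^2 - 17*p - 15) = p*(p - 5)*(p + 4)*(p^2 + 4*p + 3) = p*(p - 5)*(p + 3)*(p + 4)*(p + 1)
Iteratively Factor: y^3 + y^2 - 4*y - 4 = (y + 2)*(y^2 - y - 2) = (y - 2)*(y + 2)*(y + 1)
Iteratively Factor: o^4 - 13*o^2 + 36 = (o + 3)*(o^3 - 3*o^2 - 4*o + 12) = (o - 3)*(o + 3)*(o^2 - 4) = (o - 3)*(o + 2)*(o + 3)*(o - 2)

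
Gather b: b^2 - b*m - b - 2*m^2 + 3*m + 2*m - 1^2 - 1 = b^2 + b*(-m - 1) - 2*m^2 + 5*m - 2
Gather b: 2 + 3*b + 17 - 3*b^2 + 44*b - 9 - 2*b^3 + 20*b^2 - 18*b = -2*b^3 + 17*b^2 + 29*b + 10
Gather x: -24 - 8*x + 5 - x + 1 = -9*x - 18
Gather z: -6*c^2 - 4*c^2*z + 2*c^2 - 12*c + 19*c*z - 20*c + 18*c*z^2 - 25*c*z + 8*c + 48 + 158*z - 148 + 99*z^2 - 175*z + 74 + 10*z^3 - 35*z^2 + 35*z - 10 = -4*c^2 - 24*c + 10*z^3 + z^2*(18*c + 64) + z*(-4*c^2 - 6*c + 18) - 36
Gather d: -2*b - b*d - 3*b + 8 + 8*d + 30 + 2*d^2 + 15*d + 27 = -5*b + 2*d^2 + d*(23 - b) + 65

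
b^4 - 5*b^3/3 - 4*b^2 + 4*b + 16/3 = (b - 2)^2*(b + 1)*(b + 4/3)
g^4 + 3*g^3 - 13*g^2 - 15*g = g*(g - 3)*(g + 1)*(g + 5)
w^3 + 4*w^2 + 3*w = w*(w + 1)*(w + 3)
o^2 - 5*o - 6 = (o - 6)*(o + 1)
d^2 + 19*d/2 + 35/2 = (d + 5/2)*(d + 7)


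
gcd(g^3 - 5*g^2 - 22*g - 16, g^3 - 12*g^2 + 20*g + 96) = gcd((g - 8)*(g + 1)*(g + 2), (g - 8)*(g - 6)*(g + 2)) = g^2 - 6*g - 16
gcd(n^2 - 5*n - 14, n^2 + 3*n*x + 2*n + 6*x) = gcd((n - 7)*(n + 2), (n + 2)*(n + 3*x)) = n + 2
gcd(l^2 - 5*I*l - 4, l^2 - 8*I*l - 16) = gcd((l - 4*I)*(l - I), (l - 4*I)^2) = l - 4*I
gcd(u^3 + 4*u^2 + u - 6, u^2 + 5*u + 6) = u^2 + 5*u + 6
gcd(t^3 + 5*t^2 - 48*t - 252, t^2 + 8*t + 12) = t + 6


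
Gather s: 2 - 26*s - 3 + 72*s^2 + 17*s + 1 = 72*s^2 - 9*s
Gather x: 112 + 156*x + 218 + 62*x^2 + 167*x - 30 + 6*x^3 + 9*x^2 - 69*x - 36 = 6*x^3 + 71*x^2 + 254*x + 264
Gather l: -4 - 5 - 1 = -10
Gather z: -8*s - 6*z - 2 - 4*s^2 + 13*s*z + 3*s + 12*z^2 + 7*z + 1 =-4*s^2 - 5*s + 12*z^2 + z*(13*s + 1) - 1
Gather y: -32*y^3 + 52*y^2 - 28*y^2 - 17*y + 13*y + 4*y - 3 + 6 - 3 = -32*y^3 + 24*y^2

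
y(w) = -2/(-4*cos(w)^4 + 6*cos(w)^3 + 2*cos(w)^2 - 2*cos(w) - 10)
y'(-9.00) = 0.09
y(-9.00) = 0.14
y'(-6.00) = -0.04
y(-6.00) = 0.24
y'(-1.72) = -0.05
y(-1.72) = 0.21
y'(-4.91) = 0.01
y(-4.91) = 0.19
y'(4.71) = -0.04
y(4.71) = 0.20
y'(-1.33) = -0.00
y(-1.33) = 0.19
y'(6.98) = -0.07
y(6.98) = 0.22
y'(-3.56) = -0.09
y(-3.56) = 0.14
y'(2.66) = -0.10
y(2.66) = 0.15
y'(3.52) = 0.08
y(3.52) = 0.14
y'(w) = -2*(-16*sin(w)*cos(w)^3 + 18*sin(w)*cos(w)^2 + 4*sin(w)*cos(w) - 2*sin(w))/(-4*cos(w)^4 + 6*cos(w)^3 + 2*cos(w)^2 - 2*cos(w) - 10)^2 = (8*cos(w)^3 - 9*cos(w)^2 - 2*cos(w) + 1)*sin(w)/(2*cos(w)^4 - 3*cos(w)^3 - cos(w)^2 + cos(w) + 5)^2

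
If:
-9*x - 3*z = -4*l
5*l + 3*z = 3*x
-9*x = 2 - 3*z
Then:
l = -4/19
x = -3/19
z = 11/57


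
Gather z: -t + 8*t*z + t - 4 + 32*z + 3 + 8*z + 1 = z*(8*t + 40)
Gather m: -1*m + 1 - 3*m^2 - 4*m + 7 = -3*m^2 - 5*m + 8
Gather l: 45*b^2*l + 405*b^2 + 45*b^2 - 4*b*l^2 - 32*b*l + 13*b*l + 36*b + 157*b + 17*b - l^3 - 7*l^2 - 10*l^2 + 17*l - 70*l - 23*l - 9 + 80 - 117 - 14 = 450*b^2 + 210*b - l^3 + l^2*(-4*b - 17) + l*(45*b^2 - 19*b - 76) - 60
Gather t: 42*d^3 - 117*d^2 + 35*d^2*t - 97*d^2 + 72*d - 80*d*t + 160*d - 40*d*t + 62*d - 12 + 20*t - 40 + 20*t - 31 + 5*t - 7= 42*d^3 - 214*d^2 + 294*d + t*(35*d^2 - 120*d + 45) - 90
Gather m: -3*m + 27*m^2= 27*m^2 - 3*m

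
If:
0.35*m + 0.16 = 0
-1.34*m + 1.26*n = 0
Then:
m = -0.46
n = -0.49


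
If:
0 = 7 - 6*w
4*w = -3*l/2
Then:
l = -28/9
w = 7/6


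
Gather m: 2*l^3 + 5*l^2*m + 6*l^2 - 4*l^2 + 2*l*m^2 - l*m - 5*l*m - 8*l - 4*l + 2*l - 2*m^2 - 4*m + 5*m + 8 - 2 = 2*l^3 + 2*l^2 - 10*l + m^2*(2*l - 2) + m*(5*l^2 - 6*l + 1) + 6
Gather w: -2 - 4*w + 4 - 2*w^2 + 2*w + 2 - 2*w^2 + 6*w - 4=-4*w^2 + 4*w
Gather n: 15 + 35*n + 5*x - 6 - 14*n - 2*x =21*n + 3*x + 9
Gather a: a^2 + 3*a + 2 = a^2 + 3*a + 2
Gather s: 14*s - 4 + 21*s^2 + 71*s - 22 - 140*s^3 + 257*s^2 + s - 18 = -140*s^3 + 278*s^2 + 86*s - 44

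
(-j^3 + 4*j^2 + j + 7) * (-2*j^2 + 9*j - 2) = 2*j^5 - 17*j^4 + 36*j^3 - 13*j^2 + 61*j - 14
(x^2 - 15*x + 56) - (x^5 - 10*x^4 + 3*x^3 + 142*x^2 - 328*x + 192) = -x^5 + 10*x^4 - 3*x^3 - 141*x^2 + 313*x - 136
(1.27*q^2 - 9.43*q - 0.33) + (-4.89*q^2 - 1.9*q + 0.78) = -3.62*q^2 - 11.33*q + 0.45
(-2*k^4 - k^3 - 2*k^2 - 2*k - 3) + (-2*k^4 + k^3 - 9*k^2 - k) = -4*k^4 - 11*k^2 - 3*k - 3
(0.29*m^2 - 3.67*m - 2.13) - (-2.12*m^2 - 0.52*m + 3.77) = 2.41*m^2 - 3.15*m - 5.9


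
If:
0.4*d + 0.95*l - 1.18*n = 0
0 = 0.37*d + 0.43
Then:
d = -1.16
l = 1.24210526315789*n + 0.489331436699858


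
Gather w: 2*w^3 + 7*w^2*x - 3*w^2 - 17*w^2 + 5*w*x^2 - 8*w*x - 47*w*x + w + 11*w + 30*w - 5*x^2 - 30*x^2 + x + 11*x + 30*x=2*w^3 + w^2*(7*x - 20) + w*(5*x^2 - 55*x + 42) - 35*x^2 + 42*x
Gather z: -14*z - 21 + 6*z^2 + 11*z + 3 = 6*z^2 - 3*z - 18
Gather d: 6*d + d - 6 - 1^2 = 7*d - 7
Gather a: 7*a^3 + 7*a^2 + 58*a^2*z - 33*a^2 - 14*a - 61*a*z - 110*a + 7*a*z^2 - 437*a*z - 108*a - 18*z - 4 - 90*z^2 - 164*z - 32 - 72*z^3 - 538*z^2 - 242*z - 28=7*a^3 + a^2*(58*z - 26) + a*(7*z^2 - 498*z - 232) - 72*z^3 - 628*z^2 - 424*z - 64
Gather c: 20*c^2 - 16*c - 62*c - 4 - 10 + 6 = 20*c^2 - 78*c - 8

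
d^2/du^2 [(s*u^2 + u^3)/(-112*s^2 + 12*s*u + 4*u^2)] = s^2*(-392*s^3 - 1176*s^2*u + 84*s*u^2 - 17*u^3)/(21952*s^6 - 7056*s^5*u - 1596*s^4*u^2 + 477*s^3*u^3 + 57*s^2*u^4 - 9*s*u^5 - u^6)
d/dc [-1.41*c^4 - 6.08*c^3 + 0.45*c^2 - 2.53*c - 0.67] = -5.64*c^3 - 18.24*c^2 + 0.9*c - 2.53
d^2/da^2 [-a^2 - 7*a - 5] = -2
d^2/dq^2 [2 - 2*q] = 0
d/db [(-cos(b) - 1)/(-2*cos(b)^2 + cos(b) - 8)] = (4*cos(b) + cos(2*b) - 8)*sin(b)/(-cos(b) + cos(2*b) + 9)^2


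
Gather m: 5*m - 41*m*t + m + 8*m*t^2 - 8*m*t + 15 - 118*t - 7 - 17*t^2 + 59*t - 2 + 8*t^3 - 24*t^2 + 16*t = m*(8*t^2 - 49*t + 6) + 8*t^3 - 41*t^2 - 43*t + 6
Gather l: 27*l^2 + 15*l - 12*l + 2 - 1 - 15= 27*l^2 + 3*l - 14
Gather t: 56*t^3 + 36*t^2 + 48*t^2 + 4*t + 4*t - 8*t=56*t^3 + 84*t^2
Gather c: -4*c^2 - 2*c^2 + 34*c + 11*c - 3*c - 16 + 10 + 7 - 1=-6*c^2 + 42*c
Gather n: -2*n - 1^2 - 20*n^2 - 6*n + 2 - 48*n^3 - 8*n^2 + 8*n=-48*n^3 - 28*n^2 + 1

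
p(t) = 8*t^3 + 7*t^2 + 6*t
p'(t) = 24*t^2 + 14*t + 6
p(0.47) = 5.20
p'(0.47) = 17.88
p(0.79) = 13.05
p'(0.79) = 32.04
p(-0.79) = -4.32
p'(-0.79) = 9.92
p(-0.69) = -3.44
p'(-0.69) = 7.77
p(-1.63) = -25.83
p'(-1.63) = 46.95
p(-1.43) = -17.66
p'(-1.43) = 35.06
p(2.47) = 178.08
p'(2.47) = 187.00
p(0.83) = 14.38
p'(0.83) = 34.15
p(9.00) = 6453.00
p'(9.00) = 2076.00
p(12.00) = 14904.00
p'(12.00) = 3630.00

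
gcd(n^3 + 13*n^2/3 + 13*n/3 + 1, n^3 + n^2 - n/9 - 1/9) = n^2 + 4*n/3 + 1/3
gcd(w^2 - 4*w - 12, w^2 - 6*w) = w - 6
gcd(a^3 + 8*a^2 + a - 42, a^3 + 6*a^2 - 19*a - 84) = a^2 + 10*a + 21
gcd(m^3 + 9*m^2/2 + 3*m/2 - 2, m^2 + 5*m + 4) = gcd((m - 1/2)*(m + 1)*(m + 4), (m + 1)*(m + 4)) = m^2 + 5*m + 4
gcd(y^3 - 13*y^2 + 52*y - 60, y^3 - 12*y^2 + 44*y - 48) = y^2 - 8*y + 12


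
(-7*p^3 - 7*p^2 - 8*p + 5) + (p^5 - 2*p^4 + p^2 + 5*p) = p^5 - 2*p^4 - 7*p^3 - 6*p^2 - 3*p + 5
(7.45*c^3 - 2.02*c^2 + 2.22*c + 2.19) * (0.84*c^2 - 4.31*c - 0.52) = 6.258*c^5 - 33.8063*c^4 + 6.697*c^3 - 6.6782*c^2 - 10.5933*c - 1.1388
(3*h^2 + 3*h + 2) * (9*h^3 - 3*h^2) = 27*h^5 + 18*h^4 + 9*h^3 - 6*h^2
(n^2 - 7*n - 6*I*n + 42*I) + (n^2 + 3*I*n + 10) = 2*n^2 - 7*n - 3*I*n + 10 + 42*I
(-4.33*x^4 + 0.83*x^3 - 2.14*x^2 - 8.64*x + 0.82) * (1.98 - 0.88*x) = 3.8104*x^5 - 9.3038*x^4 + 3.5266*x^3 + 3.366*x^2 - 17.8288*x + 1.6236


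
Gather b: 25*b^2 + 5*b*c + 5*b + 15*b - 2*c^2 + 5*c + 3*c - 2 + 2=25*b^2 + b*(5*c + 20) - 2*c^2 + 8*c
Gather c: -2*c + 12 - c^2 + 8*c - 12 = -c^2 + 6*c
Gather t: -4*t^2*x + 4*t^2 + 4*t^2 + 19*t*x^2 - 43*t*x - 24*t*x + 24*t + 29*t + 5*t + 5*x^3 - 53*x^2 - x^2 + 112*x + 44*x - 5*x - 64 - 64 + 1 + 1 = t^2*(8 - 4*x) + t*(19*x^2 - 67*x + 58) + 5*x^3 - 54*x^2 + 151*x - 126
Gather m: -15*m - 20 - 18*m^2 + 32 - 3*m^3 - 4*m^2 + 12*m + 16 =-3*m^3 - 22*m^2 - 3*m + 28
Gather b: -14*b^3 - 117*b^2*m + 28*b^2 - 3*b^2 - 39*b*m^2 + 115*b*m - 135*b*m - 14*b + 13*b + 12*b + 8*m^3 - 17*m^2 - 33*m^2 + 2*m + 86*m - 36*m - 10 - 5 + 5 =-14*b^3 + b^2*(25 - 117*m) + b*(-39*m^2 - 20*m + 11) + 8*m^3 - 50*m^2 + 52*m - 10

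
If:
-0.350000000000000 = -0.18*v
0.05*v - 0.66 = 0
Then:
No Solution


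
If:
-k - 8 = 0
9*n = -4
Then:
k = -8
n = -4/9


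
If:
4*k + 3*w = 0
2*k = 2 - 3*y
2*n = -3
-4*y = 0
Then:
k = 1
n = -3/2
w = -4/3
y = 0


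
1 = 1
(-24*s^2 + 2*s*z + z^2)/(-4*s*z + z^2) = (6*s + z)/z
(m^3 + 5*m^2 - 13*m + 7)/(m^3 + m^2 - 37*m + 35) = (m - 1)/(m - 5)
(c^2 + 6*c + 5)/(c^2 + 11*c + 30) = (c + 1)/(c + 6)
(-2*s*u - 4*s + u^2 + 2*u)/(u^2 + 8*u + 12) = (-2*s + u)/(u + 6)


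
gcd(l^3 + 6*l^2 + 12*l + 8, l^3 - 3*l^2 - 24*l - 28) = l^2 + 4*l + 4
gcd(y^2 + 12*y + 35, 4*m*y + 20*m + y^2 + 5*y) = y + 5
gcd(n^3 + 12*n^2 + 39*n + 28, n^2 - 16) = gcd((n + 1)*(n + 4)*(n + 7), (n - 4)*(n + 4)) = n + 4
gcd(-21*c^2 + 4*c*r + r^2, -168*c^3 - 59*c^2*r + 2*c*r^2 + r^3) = 7*c + r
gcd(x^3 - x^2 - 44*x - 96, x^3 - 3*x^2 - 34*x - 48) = x^2 - 5*x - 24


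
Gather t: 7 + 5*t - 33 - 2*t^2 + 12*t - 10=-2*t^2 + 17*t - 36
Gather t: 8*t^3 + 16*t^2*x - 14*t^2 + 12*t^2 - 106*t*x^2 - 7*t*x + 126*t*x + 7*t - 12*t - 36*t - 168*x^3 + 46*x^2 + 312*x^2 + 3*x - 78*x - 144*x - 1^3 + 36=8*t^3 + t^2*(16*x - 2) + t*(-106*x^2 + 119*x - 41) - 168*x^3 + 358*x^2 - 219*x + 35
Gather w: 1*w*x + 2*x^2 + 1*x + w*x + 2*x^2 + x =2*w*x + 4*x^2 + 2*x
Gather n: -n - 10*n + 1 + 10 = 11 - 11*n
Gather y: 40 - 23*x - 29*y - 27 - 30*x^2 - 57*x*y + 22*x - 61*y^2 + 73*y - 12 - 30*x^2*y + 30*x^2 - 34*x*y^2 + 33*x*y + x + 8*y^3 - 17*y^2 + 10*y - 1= 8*y^3 + y^2*(-34*x - 78) + y*(-30*x^2 - 24*x + 54)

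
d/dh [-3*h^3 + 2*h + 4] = 2 - 9*h^2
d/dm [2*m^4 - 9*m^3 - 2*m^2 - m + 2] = 8*m^3 - 27*m^2 - 4*m - 1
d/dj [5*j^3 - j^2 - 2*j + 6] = 15*j^2 - 2*j - 2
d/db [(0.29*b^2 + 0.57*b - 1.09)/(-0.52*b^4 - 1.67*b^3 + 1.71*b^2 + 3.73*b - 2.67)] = (0.3016*b^5 + 1.3735*b^4 - 0.363400000000001*b^3 - 5.3539*b^2 + 2.1792*b + 2.5438)/(0.2704*b^8 + 1.7368*b^7 + 1.0105*b^6 - 9.5906*b^5 - 6.7573*b^4 + 21.6744*b^3 + 4.7815*b^2 - 19.9182*b + 7.1289)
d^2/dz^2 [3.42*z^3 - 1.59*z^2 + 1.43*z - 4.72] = 20.52*z - 3.18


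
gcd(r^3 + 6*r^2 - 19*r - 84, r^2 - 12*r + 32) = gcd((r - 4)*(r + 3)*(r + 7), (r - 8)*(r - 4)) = r - 4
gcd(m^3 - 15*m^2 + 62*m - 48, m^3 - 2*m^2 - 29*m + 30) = m^2 - 7*m + 6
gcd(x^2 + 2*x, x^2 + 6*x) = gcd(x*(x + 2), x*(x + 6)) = x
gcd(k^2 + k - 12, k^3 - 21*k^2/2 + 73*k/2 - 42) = k - 3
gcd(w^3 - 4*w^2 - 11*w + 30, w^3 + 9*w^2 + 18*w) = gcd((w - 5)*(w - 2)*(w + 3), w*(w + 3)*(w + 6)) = w + 3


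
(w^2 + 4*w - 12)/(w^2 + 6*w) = (w - 2)/w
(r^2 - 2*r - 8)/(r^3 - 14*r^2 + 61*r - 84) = (r + 2)/(r^2 - 10*r + 21)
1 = 1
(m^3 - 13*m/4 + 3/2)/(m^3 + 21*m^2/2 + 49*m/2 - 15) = (m^2 + m/2 - 3)/(m^2 + 11*m + 30)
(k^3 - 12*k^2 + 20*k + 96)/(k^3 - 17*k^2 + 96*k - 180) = (k^2 - 6*k - 16)/(k^2 - 11*k + 30)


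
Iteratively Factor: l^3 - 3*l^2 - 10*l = (l)*(l^2 - 3*l - 10) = l*(l + 2)*(l - 5)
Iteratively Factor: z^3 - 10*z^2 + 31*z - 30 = (z - 5)*(z^2 - 5*z + 6) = (z - 5)*(z - 2)*(z - 3)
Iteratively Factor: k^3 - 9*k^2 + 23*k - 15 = (k - 3)*(k^2 - 6*k + 5) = (k - 5)*(k - 3)*(k - 1)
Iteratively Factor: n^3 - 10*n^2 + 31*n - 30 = (n - 2)*(n^2 - 8*n + 15) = (n - 5)*(n - 2)*(n - 3)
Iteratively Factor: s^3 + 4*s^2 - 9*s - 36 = (s + 3)*(s^2 + s - 12) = (s + 3)*(s + 4)*(s - 3)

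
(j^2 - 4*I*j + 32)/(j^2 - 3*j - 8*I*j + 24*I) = (j + 4*I)/(j - 3)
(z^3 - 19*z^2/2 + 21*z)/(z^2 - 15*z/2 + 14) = z*(z - 6)/(z - 4)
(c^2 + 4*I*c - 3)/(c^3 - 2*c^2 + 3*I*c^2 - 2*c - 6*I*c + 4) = (c + 3*I)/(c^2 + 2*c*(-1 + I) - 4*I)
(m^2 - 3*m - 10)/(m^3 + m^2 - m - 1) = (m^2 - 3*m - 10)/(m^3 + m^2 - m - 1)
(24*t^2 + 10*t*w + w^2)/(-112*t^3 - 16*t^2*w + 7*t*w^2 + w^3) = (-6*t - w)/(28*t^2 - 3*t*w - w^2)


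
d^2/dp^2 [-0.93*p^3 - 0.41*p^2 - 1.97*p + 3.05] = -5.58*p - 0.82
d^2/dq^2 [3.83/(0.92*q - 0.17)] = 6.483424/(0.92*q - 0.17)^3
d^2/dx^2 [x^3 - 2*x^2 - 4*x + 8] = 6*x - 4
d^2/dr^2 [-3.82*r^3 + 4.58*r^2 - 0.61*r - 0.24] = 9.16 - 22.92*r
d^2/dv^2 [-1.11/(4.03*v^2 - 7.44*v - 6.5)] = (-36.054798*v^2 + 66.562704*v + 1.11*(8.06*v - 7.44)*(16.12*v - 14.88) + 58.1529)/(-4.03*v^2 + 7.44*v + 6.5)^3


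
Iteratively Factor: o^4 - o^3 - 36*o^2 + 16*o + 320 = (o + 4)*(o^3 - 5*o^2 - 16*o + 80) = (o - 5)*(o + 4)*(o^2 - 16) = (o - 5)*(o + 4)^2*(o - 4)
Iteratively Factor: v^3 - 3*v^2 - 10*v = (v - 5)*(v^2 + 2*v) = (v - 5)*(v + 2)*(v)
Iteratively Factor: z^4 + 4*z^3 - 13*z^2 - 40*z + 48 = (z - 3)*(z^3 + 7*z^2 + 8*z - 16) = (z - 3)*(z - 1)*(z^2 + 8*z + 16) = (z - 3)*(z - 1)*(z + 4)*(z + 4)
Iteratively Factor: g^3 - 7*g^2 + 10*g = (g)*(g^2 - 7*g + 10) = g*(g - 5)*(g - 2)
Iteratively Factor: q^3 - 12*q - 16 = (q - 4)*(q^2 + 4*q + 4) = (q - 4)*(q + 2)*(q + 2)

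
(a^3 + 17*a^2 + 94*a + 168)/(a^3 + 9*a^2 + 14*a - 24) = (a + 7)/(a - 1)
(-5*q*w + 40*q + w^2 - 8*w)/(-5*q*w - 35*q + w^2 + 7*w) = (w - 8)/(w + 7)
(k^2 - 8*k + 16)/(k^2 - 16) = (k - 4)/(k + 4)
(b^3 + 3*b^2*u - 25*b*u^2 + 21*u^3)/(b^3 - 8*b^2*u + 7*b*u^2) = (-b^2 - 4*b*u + 21*u^2)/(b*(-b + 7*u))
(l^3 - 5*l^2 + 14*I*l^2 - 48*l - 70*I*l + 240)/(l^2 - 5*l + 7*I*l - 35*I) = (l^2 + 14*I*l - 48)/(l + 7*I)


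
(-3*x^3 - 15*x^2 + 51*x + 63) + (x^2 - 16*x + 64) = -3*x^3 - 14*x^2 + 35*x + 127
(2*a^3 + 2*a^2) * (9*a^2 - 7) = 18*a^5 + 18*a^4 - 14*a^3 - 14*a^2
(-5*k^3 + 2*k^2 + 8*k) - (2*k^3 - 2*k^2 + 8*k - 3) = -7*k^3 + 4*k^2 + 3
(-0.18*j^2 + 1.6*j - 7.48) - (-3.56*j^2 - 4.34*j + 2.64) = 3.38*j^2 + 5.94*j - 10.12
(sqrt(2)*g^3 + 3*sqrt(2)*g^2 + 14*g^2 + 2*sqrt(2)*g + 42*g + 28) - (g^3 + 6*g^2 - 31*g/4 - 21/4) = -g^3 + sqrt(2)*g^3 + 3*sqrt(2)*g^2 + 8*g^2 + 2*sqrt(2)*g + 199*g/4 + 133/4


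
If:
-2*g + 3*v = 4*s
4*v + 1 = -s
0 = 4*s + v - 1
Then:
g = -7/6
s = 1/3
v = -1/3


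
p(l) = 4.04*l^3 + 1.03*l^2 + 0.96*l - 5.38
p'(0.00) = 0.96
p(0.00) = -5.38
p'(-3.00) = 103.86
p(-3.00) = -108.07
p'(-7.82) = 726.02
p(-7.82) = -1881.88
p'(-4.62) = 250.14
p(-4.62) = -386.22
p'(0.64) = 7.24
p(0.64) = -3.28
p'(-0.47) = 2.67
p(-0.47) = -6.02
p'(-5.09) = 304.48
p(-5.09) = -516.34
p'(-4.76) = 265.76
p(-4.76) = -422.33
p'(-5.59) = 368.17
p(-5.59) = -684.26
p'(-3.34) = 129.29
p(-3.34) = -147.63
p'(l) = 12.12*l^2 + 2.06*l + 0.96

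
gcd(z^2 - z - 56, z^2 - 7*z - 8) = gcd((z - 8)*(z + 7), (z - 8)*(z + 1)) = z - 8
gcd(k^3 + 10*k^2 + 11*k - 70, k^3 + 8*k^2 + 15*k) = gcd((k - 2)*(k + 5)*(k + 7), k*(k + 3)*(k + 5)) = k + 5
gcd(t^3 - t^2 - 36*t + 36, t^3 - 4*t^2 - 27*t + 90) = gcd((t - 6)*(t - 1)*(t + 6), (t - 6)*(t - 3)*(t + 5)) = t - 6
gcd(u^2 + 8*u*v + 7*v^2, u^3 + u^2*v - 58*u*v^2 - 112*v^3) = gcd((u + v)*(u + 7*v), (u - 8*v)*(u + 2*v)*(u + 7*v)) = u + 7*v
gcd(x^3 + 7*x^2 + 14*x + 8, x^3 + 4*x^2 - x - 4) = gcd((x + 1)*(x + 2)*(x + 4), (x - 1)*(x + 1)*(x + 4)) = x^2 + 5*x + 4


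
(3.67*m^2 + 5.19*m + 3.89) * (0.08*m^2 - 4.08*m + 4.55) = 0.2936*m^4 - 14.5584*m^3 - 4.1655*m^2 + 7.7433*m + 17.6995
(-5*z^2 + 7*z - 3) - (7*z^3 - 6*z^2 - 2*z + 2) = -7*z^3 + z^2 + 9*z - 5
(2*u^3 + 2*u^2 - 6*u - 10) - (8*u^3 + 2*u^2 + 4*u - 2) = -6*u^3 - 10*u - 8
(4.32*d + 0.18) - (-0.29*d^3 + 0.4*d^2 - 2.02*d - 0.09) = 0.29*d^3 - 0.4*d^2 + 6.34*d + 0.27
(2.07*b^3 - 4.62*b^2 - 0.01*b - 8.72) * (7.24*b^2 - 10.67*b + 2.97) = 14.9868*b^5 - 55.5357*b^4 + 55.3709*b^3 - 76.7475*b^2 + 93.0127*b - 25.8984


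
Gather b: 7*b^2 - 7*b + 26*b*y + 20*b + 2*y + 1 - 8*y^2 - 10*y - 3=7*b^2 + b*(26*y + 13) - 8*y^2 - 8*y - 2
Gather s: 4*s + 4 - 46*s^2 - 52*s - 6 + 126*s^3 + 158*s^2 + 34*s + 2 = 126*s^3 + 112*s^2 - 14*s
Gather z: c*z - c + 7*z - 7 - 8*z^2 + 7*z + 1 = -c - 8*z^2 + z*(c + 14) - 6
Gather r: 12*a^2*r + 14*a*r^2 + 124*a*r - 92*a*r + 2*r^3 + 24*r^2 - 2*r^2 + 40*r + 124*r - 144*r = 2*r^3 + r^2*(14*a + 22) + r*(12*a^2 + 32*a + 20)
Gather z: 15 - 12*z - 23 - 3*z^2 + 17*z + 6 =-3*z^2 + 5*z - 2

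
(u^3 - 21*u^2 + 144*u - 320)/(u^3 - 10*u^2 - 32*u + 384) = (u - 5)/(u + 6)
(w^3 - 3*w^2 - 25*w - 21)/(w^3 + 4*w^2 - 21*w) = (w^3 - 3*w^2 - 25*w - 21)/(w*(w^2 + 4*w - 21))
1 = 1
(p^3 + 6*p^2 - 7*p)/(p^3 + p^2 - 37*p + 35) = p/(p - 5)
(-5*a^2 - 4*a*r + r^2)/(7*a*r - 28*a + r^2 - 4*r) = (-5*a^2 - 4*a*r + r^2)/(7*a*r - 28*a + r^2 - 4*r)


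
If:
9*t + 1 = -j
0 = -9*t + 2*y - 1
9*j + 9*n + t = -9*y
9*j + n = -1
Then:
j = -164/1379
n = 97/1379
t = -135/1379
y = 82/1379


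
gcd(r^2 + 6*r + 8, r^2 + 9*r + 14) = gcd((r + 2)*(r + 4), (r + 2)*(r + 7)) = r + 2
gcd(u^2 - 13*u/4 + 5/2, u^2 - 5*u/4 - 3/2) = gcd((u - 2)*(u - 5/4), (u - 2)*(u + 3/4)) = u - 2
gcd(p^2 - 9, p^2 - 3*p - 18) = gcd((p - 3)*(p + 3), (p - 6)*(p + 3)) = p + 3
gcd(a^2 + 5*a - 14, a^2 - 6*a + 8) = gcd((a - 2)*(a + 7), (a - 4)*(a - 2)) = a - 2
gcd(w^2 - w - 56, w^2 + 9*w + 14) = w + 7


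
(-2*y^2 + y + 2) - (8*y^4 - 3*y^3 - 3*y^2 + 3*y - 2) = -8*y^4 + 3*y^3 + y^2 - 2*y + 4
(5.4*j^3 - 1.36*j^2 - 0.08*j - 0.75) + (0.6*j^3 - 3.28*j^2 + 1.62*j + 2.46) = 6.0*j^3 - 4.64*j^2 + 1.54*j + 1.71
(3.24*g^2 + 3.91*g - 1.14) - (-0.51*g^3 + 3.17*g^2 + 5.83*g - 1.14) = 0.51*g^3 + 0.0700000000000003*g^2 - 1.92*g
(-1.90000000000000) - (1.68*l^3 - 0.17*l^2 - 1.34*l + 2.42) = -1.68*l^3 + 0.17*l^2 + 1.34*l - 4.32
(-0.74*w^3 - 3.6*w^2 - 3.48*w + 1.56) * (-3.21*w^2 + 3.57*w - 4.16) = 2.3754*w^5 + 8.9142*w^4 + 1.3972*w^3 - 2.4552*w^2 + 20.046*w - 6.4896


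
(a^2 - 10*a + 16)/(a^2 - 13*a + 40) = (a - 2)/(a - 5)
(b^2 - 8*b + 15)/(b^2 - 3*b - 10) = (b - 3)/(b + 2)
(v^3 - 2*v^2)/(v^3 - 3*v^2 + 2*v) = v/(v - 1)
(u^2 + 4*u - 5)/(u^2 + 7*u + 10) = (u - 1)/(u + 2)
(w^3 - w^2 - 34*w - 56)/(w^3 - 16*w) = (w^2 - 5*w - 14)/(w*(w - 4))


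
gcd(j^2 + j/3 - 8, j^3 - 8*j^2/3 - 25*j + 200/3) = j - 8/3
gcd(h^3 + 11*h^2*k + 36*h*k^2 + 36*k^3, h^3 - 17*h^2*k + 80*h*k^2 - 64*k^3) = 1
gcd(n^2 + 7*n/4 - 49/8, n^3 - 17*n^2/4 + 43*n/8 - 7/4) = n - 7/4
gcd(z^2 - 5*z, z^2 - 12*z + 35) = z - 5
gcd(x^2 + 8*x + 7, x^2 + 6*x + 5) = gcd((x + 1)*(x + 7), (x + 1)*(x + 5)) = x + 1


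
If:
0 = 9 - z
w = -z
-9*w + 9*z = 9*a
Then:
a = 18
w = -9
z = 9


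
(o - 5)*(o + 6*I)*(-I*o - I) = -I*o^3 + 6*o^2 + 4*I*o^2 - 24*o + 5*I*o - 30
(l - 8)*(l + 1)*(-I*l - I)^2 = -l^4 + 5*l^3 + 21*l^2 + 23*l + 8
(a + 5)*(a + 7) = a^2 + 12*a + 35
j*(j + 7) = j^2 + 7*j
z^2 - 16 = (z - 4)*(z + 4)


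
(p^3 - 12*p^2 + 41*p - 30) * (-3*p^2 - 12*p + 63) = -3*p^5 + 24*p^4 + 84*p^3 - 1158*p^2 + 2943*p - 1890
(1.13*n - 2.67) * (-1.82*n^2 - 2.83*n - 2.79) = -2.0566*n^3 + 1.6615*n^2 + 4.4034*n + 7.4493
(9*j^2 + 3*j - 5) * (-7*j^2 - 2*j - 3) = -63*j^4 - 39*j^3 + 2*j^2 + j + 15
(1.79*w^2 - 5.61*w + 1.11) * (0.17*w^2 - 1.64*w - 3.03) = 0.3043*w^4 - 3.8893*w^3 + 3.9654*w^2 + 15.1779*w - 3.3633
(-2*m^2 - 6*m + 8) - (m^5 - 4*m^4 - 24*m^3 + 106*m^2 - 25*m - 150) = -m^5 + 4*m^4 + 24*m^3 - 108*m^2 + 19*m + 158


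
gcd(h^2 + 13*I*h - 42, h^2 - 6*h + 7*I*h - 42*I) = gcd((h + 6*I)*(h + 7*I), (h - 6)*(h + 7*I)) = h + 7*I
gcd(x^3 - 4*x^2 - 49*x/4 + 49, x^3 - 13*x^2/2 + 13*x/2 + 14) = x^2 - 15*x/2 + 14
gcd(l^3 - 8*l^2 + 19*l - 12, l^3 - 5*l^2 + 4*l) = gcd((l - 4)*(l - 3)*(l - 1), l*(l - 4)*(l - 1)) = l^2 - 5*l + 4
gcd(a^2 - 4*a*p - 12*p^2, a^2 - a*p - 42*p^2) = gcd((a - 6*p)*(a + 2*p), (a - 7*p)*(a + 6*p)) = 1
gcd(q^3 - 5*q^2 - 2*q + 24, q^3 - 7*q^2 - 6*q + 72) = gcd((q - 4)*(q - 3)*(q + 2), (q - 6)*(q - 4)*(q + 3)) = q - 4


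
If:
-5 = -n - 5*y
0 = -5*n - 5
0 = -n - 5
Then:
No Solution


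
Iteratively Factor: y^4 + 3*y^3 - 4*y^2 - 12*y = (y - 2)*(y^3 + 5*y^2 + 6*y) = y*(y - 2)*(y^2 + 5*y + 6) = y*(y - 2)*(y + 2)*(y + 3)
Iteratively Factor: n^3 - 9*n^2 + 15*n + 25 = (n - 5)*(n^2 - 4*n - 5) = (n - 5)*(n + 1)*(n - 5)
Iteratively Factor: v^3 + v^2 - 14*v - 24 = (v + 3)*(v^2 - 2*v - 8) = (v + 2)*(v + 3)*(v - 4)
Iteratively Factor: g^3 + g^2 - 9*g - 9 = (g - 3)*(g^2 + 4*g + 3) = (g - 3)*(g + 1)*(g + 3)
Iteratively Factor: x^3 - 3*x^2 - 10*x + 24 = (x - 4)*(x^2 + x - 6) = (x - 4)*(x + 3)*(x - 2)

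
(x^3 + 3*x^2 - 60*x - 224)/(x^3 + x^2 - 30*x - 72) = (x^2 - x - 56)/(x^2 - 3*x - 18)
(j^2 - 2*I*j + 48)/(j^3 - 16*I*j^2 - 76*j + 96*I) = (j + 6*I)/(j^2 - 8*I*j - 12)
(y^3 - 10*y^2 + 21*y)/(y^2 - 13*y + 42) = y*(y - 3)/(y - 6)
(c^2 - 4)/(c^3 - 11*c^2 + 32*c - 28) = (c + 2)/(c^2 - 9*c + 14)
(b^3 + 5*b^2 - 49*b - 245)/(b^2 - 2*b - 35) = b + 7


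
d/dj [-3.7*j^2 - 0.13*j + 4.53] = -7.4*j - 0.13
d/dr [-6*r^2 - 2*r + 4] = -12*r - 2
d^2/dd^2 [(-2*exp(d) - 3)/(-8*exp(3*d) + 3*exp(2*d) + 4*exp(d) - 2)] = (512*exp(6*d) + 1584*exp(5*d) - 518*exp(4*d) - 524*exp(3*d) - 252*exp(2*d) + 136*exp(d) + 32)*exp(d)/(512*exp(9*d) - 576*exp(8*d) - 552*exp(7*d) + 933*exp(6*d) - 12*exp(5*d) - 474*exp(4*d) + 176*exp(3*d) + 60*exp(2*d) - 48*exp(d) + 8)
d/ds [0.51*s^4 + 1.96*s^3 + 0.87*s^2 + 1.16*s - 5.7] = 2.04*s^3 + 5.88*s^2 + 1.74*s + 1.16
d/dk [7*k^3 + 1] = 21*k^2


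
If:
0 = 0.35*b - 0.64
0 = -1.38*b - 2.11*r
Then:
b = 1.83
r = -1.20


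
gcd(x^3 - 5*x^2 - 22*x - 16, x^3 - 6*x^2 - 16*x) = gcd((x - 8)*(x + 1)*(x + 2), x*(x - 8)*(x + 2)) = x^2 - 6*x - 16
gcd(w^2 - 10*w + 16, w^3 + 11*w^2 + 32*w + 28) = 1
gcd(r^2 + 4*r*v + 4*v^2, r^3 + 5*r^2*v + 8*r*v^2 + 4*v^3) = r^2 + 4*r*v + 4*v^2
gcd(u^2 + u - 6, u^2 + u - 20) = 1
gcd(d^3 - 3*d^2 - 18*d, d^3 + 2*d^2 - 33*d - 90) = d^2 - 3*d - 18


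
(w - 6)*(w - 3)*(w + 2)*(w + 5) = w^4 - 2*w^3 - 35*w^2 + 36*w + 180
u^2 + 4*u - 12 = (u - 2)*(u + 6)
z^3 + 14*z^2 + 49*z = z*(z + 7)^2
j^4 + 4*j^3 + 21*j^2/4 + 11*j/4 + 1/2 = (j + 1/2)^2*(j + 1)*(j + 2)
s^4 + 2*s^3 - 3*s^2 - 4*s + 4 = (s - 1)^2*(s + 2)^2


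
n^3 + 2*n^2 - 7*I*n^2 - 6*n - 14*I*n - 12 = (n + 2)*(n - 6*I)*(n - I)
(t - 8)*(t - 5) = t^2 - 13*t + 40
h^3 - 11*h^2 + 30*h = h*(h - 6)*(h - 5)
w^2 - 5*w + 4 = (w - 4)*(w - 1)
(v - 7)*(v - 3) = v^2 - 10*v + 21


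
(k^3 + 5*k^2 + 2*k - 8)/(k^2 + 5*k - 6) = (k^2 + 6*k + 8)/(k + 6)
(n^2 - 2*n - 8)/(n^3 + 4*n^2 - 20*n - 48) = 1/(n + 6)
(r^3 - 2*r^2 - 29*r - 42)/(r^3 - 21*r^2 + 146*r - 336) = (r^2 + 5*r + 6)/(r^2 - 14*r + 48)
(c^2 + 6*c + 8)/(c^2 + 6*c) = (c^2 + 6*c + 8)/(c*(c + 6))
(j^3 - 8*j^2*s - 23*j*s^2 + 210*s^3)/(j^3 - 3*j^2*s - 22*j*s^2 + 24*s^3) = (-j^2 + 2*j*s + 35*s^2)/(-j^2 - 3*j*s + 4*s^2)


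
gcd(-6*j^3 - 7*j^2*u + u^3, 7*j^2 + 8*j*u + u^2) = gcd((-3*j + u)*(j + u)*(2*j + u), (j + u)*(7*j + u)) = j + u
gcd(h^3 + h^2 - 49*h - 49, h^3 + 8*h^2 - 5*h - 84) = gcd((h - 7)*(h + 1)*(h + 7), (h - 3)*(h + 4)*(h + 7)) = h + 7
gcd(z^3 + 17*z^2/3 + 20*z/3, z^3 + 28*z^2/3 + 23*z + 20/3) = z + 4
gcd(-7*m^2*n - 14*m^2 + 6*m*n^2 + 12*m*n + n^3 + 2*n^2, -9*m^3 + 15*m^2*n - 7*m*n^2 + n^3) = m - n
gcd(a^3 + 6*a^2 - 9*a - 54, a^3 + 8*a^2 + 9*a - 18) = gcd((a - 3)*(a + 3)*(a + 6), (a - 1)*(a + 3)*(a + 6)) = a^2 + 9*a + 18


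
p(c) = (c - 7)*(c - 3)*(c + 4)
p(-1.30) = 96.36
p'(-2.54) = 30.83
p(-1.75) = 93.52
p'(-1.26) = 0.88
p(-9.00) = -960.00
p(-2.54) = 77.16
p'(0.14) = -20.62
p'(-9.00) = 332.00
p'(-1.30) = 1.67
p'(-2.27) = 23.70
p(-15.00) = -4356.00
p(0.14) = 81.23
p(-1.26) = 96.41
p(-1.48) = 95.74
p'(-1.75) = 11.19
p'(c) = (c - 7)*(c - 3) + (c - 7)*(c + 4) + (c - 3)*(c + 4)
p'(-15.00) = 836.00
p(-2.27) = 84.52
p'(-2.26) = 23.44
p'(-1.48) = 5.33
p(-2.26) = 84.75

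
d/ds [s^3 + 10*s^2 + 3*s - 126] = 3*s^2 + 20*s + 3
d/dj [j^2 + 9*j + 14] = 2*j + 9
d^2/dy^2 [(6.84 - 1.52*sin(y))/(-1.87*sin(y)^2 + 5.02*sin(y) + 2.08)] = (-5.315288*sin(y)^5 + 81.406336*sin(y)^4 - 217.472024*sin(y)^3 + 151.148648*sin(y)^2 + 342.735376*sin(y) - 429.693664)/(6.539203*sin(y)^6 - 52.663314*sin(y)^5 + 119.553588*sin(y)^4 - 9.35125599999996*sin(y)^3 - 132.979392*sin(y)^2 - 65.155584*sin(y) - 8.998912)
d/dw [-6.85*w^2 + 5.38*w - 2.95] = 5.38 - 13.7*w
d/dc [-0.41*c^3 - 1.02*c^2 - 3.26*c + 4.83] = -1.23*c^2 - 2.04*c - 3.26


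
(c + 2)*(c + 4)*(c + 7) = c^3 + 13*c^2 + 50*c + 56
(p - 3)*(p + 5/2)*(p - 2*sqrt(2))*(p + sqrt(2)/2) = p^4 - 3*sqrt(2)*p^3/2 - p^3/2 - 19*p^2/2 + 3*sqrt(2)*p^2/4 + p + 45*sqrt(2)*p/4 + 15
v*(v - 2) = v^2 - 2*v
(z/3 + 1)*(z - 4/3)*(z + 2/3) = z^3/3 + 7*z^2/9 - 26*z/27 - 8/9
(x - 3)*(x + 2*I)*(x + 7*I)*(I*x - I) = I*x^4 - 9*x^3 - 4*I*x^3 + 36*x^2 - 11*I*x^2 - 27*x + 56*I*x - 42*I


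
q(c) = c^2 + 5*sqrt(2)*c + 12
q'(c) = 2*c + 5*sqrt(2)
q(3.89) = 54.64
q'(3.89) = 14.85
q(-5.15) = 2.11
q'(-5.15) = -3.23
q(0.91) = 19.26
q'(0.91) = 8.89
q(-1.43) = 3.93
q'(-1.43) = 4.21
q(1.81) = 28.07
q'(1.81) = 10.69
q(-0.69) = 7.60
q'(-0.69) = 5.69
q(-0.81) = 6.93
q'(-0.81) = 5.45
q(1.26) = 22.50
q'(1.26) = 9.59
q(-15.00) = 130.93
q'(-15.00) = -22.93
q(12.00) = 240.85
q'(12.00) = 31.07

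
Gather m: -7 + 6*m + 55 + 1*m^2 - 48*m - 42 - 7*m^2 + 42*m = 6 - 6*m^2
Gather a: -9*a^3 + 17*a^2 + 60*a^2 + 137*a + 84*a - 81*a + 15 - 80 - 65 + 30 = -9*a^3 + 77*a^2 + 140*a - 100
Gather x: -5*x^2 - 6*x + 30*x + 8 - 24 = -5*x^2 + 24*x - 16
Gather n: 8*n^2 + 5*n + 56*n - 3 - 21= 8*n^2 + 61*n - 24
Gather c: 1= 1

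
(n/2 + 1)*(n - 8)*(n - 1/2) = n^3/2 - 13*n^2/4 - 13*n/2 + 4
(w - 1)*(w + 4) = w^2 + 3*w - 4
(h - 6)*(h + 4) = h^2 - 2*h - 24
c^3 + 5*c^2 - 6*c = c*(c - 1)*(c + 6)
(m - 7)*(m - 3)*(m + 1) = m^3 - 9*m^2 + 11*m + 21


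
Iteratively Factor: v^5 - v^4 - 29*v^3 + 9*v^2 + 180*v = (v + 3)*(v^4 - 4*v^3 - 17*v^2 + 60*v) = (v - 5)*(v + 3)*(v^3 + v^2 - 12*v) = (v - 5)*(v - 3)*(v + 3)*(v^2 + 4*v) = v*(v - 5)*(v - 3)*(v + 3)*(v + 4)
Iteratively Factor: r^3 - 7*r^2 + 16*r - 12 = (r - 3)*(r^2 - 4*r + 4) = (r - 3)*(r - 2)*(r - 2)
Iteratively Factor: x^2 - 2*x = (x)*(x - 2)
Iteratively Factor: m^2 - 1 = (m - 1)*(m + 1)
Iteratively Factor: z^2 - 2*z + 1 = (z - 1)*(z - 1)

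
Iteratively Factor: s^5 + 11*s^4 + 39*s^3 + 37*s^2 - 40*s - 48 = (s + 4)*(s^4 + 7*s^3 + 11*s^2 - 7*s - 12) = (s + 4)^2*(s^3 + 3*s^2 - s - 3) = (s + 3)*(s + 4)^2*(s^2 - 1) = (s + 1)*(s + 3)*(s + 4)^2*(s - 1)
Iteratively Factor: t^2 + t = (t)*(t + 1)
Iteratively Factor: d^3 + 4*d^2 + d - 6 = (d + 3)*(d^2 + d - 2) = (d + 2)*(d + 3)*(d - 1)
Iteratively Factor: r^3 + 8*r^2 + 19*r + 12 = (r + 3)*(r^2 + 5*r + 4) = (r + 3)*(r + 4)*(r + 1)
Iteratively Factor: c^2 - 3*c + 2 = (c - 2)*(c - 1)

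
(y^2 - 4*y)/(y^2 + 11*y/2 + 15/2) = 2*y*(y - 4)/(2*y^2 + 11*y + 15)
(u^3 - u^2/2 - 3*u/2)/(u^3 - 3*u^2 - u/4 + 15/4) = 2*u/(2*u - 5)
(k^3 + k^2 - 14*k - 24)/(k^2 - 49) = (k^3 + k^2 - 14*k - 24)/(k^2 - 49)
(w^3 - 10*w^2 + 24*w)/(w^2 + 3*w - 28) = w*(w - 6)/(w + 7)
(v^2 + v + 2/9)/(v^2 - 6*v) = (v^2 + v + 2/9)/(v*(v - 6))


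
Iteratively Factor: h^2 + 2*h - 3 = (h - 1)*(h + 3)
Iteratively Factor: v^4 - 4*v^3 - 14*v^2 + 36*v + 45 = (v - 3)*(v^3 - v^2 - 17*v - 15) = (v - 3)*(v + 3)*(v^2 - 4*v - 5) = (v - 3)*(v + 1)*(v + 3)*(v - 5)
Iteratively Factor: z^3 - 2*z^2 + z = (z)*(z^2 - 2*z + 1) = z*(z - 1)*(z - 1)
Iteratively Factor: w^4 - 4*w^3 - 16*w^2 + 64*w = (w - 4)*(w^3 - 16*w) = (w - 4)^2*(w^2 + 4*w) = w*(w - 4)^2*(w + 4)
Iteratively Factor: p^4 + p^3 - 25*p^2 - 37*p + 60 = (p - 1)*(p^3 + 2*p^2 - 23*p - 60) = (p - 1)*(p + 3)*(p^2 - p - 20) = (p - 1)*(p + 3)*(p + 4)*(p - 5)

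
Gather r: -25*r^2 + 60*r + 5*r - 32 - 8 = -25*r^2 + 65*r - 40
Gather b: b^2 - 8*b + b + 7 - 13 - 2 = b^2 - 7*b - 8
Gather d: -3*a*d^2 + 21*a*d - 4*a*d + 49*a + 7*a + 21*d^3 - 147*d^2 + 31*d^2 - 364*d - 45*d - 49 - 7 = 56*a + 21*d^3 + d^2*(-3*a - 116) + d*(17*a - 409) - 56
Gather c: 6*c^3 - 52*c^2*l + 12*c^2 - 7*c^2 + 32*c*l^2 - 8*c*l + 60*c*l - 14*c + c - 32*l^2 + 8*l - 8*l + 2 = 6*c^3 + c^2*(5 - 52*l) + c*(32*l^2 + 52*l - 13) - 32*l^2 + 2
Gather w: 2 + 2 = 4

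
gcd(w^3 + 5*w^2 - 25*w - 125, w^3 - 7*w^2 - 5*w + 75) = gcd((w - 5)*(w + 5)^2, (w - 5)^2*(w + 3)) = w - 5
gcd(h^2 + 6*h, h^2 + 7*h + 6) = h + 6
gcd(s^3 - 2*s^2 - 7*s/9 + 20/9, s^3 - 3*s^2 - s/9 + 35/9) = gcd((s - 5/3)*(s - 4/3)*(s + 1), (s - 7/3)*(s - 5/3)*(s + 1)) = s^2 - 2*s/3 - 5/3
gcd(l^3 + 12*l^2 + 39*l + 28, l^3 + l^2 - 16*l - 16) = l^2 + 5*l + 4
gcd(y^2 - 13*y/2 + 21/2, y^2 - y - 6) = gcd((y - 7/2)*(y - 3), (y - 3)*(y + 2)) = y - 3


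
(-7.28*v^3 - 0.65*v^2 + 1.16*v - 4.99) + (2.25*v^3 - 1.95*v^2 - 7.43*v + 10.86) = -5.03*v^3 - 2.6*v^2 - 6.27*v + 5.87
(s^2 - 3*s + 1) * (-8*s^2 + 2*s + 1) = -8*s^4 + 26*s^3 - 13*s^2 - s + 1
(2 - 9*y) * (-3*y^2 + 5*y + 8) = 27*y^3 - 51*y^2 - 62*y + 16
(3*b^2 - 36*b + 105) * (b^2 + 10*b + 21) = 3*b^4 - 6*b^3 - 192*b^2 + 294*b + 2205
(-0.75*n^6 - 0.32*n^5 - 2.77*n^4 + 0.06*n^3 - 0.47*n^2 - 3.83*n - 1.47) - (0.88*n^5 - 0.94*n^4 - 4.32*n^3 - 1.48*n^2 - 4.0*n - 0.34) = -0.75*n^6 - 1.2*n^5 - 1.83*n^4 + 4.38*n^3 + 1.01*n^2 + 0.17*n - 1.13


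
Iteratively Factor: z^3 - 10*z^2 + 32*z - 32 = (z - 4)*(z^2 - 6*z + 8) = (z - 4)^2*(z - 2)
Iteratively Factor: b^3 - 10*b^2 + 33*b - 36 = (b - 3)*(b^2 - 7*b + 12) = (b - 4)*(b - 3)*(b - 3)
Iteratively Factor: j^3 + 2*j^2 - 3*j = (j)*(j^2 + 2*j - 3) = j*(j - 1)*(j + 3)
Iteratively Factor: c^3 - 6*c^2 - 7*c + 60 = (c + 3)*(c^2 - 9*c + 20) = (c - 4)*(c + 3)*(c - 5)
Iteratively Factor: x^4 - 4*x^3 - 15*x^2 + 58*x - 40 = (x - 1)*(x^3 - 3*x^2 - 18*x + 40) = (x - 5)*(x - 1)*(x^2 + 2*x - 8) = (x - 5)*(x - 1)*(x + 4)*(x - 2)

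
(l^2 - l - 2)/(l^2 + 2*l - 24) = (l^2 - l - 2)/(l^2 + 2*l - 24)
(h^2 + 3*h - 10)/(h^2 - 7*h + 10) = (h + 5)/(h - 5)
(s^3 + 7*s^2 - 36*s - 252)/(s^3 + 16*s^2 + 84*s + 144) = (s^2 + s - 42)/(s^2 + 10*s + 24)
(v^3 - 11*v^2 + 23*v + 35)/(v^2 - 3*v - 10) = (v^2 - 6*v - 7)/(v + 2)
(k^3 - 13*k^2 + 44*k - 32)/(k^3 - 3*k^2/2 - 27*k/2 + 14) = 2*(k - 8)/(2*k + 7)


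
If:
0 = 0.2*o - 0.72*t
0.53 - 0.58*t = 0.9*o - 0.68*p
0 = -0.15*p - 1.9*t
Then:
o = 0.15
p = -0.54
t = 0.04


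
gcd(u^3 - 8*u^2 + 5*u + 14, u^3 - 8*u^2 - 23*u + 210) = u - 7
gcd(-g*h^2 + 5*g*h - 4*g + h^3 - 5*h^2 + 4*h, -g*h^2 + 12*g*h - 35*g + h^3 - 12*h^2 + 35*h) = g - h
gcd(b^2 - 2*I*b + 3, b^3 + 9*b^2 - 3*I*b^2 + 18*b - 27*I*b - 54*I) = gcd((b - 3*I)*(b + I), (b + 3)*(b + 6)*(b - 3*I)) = b - 3*I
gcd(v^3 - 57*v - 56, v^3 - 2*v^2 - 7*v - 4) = v + 1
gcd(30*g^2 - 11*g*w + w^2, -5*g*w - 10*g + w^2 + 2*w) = -5*g + w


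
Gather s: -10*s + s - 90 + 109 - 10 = 9 - 9*s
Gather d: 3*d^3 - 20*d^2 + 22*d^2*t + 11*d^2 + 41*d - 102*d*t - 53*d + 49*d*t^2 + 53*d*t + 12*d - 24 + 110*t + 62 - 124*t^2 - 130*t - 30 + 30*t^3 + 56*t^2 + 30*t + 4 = 3*d^3 + d^2*(22*t - 9) + d*(49*t^2 - 49*t) + 30*t^3 - 68*t^2 + 10*t + 12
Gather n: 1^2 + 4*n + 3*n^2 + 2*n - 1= 3*n^2 + 6*n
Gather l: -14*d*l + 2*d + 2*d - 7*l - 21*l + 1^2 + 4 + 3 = 4*d + l*(-14*d - 28) + 8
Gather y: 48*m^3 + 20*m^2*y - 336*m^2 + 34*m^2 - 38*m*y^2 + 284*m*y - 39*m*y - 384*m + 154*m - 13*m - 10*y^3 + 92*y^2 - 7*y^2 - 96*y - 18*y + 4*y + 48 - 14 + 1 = 48*m^3 - 302*m^2 - 243*m - 10*y^3 + y^2*(85 - 38*m) + y*(20*m^2 + 245*m - 110) + 35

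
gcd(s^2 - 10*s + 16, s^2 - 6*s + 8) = s - 2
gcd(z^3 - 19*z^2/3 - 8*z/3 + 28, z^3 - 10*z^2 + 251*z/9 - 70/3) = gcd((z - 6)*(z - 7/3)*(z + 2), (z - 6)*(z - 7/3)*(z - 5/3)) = z^2 - 25*z/3 + 14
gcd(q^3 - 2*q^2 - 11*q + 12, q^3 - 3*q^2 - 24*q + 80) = q - 4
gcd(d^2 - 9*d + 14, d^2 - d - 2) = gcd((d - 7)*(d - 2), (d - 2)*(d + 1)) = d - 2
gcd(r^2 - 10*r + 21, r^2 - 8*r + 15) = r - 3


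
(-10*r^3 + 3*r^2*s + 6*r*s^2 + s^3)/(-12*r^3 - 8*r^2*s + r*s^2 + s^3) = (5*r^2 - 4*r*s - s^2)/(6*r^2 + r*s - s^2)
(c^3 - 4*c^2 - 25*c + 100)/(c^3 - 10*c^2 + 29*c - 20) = (c + 5)/(c - 1)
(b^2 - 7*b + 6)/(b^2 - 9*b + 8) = (b - 6)/(b - 8)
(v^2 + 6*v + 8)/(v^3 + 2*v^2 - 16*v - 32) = 1/(v - 4)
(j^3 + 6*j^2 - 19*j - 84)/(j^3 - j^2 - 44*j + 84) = (j^2 - j - 12)/(j^2 - 8*j + 12)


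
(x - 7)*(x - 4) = x^2 - 11*x + 28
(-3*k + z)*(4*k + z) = -12*k^2 + k*z + z^2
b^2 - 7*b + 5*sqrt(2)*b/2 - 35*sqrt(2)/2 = (b - 7)*(b + 5*sqrt(2)/2)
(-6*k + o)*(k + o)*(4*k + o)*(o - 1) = -24*k^3*o + 24*k^3 - 26*k^2*o^2 + 26*k^2*o - k*o^3 + k*o^2 + o^4 - o^3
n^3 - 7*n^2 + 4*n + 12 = (n - 6)*(n - 2)*(n + 1)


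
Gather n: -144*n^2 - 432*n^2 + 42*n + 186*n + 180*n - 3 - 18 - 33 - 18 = -576*n^2 + 408*n - 72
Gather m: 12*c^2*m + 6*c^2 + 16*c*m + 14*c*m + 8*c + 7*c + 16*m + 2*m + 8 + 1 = 6*c^2 + 15*c + m*(12*c^2 + 30*c + 18) + 9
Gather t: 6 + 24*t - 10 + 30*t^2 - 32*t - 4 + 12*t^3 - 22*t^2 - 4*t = 12*t^3 + 8*t^2 - 12*t - 8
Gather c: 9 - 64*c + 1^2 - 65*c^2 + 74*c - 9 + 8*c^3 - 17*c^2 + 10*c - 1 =8*c^3 - 82*c^2 + 20*c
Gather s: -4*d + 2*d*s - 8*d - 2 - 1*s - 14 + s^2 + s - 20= 2*d*s - 12*d + s^2 - 36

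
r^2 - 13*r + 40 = (r - 8)*(r - 5)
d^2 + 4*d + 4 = (d + 2)^2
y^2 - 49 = (y - 7)*(y + 7)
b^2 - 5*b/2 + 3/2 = (b - 3/2)*(b - 1)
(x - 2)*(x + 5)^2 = x^3 + 8*x^2 + 5*x - 50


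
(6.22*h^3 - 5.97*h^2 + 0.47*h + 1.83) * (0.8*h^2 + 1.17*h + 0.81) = 4.976*h^5 + 2.5014*h^4 - 1.5707*h^3 - 2.8218*h^2 + 2.5218*h + 1.4823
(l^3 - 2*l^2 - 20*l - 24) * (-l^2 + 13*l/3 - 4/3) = -l^5 + 19*l^4/3 + 10*l^3 - 60*l^2 - 232*l/3 + 32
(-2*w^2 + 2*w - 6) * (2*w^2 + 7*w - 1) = -4*w^4 - 10*w^3 + 4*w^2 - 44*w + 6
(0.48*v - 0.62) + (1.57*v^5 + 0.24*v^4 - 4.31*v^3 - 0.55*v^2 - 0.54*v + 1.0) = 1.57*v^5 + 0.24*v^4 - 4.31*v^3 - 0.55*v^2 - 0.0600000000000001*v + 0.38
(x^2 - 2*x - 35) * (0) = 0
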